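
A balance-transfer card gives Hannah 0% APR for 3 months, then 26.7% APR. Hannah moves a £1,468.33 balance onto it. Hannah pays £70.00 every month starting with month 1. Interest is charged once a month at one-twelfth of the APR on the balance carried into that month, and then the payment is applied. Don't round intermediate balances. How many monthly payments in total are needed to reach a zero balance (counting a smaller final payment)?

27 payments

Promo months 1–3 at r₀ = 0%/12 = 0; months 4+ at r₁ = 26.7%/12 = 0.02225.
After month 3 (no interest yet): B = £1,468.33 − 3·£70.00 = £1,258.33.
Then at r₁ with £70.00/mo: n₂ = −ln(1 − r₁·B/P)/ln(1+r₁) ≈ 23.21 → 24 more payments.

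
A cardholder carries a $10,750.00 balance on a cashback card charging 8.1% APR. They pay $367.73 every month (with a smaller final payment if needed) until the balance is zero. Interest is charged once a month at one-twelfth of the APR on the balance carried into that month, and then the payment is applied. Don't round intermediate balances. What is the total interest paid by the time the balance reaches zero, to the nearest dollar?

Monthly rate r = 8.1%/12 = 0.675% = 0.00675.
Payoff takes n = ⌈−ln(1 − rB₀/P)/ln(1+r)⌉ = ⌈32.674⌉ = 33 payments; the last is $247.99.
Total paid = 32·$367.73 + $247.99 = $12,015.35.
Total interest = total paid − principal = $12,015.35 − $10,750.00 = $1,265.35.

$1,265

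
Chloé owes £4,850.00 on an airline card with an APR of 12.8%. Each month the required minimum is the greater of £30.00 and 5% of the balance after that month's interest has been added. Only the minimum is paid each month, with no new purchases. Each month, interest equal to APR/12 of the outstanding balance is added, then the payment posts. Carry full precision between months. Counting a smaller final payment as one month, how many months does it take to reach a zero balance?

74 months

Monthly rate r = 12.8%/12 = 1.06667% = 0.0106667.
While 5% of the post-interest balance exceeds £30.00, each month B ← (B·(1+r))·(1 − 0.05), i.e. B shrinks by the factor (1+r)·0.95 = 0.96013.
This holds for months 1–52. Entering month 53 the balance is £584.77; 5% of the post-interest balance is now below £30.00, so the flat £30.00 minimum applies from here.
From month 53 a fixed £30.00 at rate r clears £584.77 in 22 more payments. Total: 52 + 22 = 74 months.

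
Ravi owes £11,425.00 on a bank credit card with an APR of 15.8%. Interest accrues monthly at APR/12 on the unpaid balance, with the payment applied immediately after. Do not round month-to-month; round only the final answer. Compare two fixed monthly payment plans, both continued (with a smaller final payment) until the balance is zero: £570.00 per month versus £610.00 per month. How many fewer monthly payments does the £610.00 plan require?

2 fewer payments

Monthly rate r = 15.8%/12 = 1.31667% = 0.0131667.
At £570.00/mo: n = ⌈−ln(1 − rB₀/P)/ln(1+r)⌉ = 24 payments (last £242.62); total interest = total paid − £11,425.00 = £1,927.62.
At £610.00/mo: 22 payments (last £395.91); total interest £1,780.91.
Payments saved = 24 − 22 = 2.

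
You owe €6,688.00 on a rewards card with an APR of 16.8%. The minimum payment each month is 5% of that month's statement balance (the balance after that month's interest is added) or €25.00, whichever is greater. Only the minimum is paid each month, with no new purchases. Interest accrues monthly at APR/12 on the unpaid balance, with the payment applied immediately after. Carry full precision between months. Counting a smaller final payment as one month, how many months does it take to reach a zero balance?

Monthly rate r = 16.8%/12 = 1.4% = 0.014.
While 5% of the post-interest balance exceeds €25.00, each month B ← (B·(1+r))·(1 − 0.05), i.e. B shrinks by the factor (1+r)·0.95 = 0.9633.
This holds for months 1–70. Entering month 71 the balance is €488.21; 5% of the post-interest balance is now below €25.00, so the flat €25.00 minimum applies from here.
From month 71 a fixed €25.00 at rate r clears €488.21 in 23 more payments. Total: 70 + 23 = 93 months.

93 months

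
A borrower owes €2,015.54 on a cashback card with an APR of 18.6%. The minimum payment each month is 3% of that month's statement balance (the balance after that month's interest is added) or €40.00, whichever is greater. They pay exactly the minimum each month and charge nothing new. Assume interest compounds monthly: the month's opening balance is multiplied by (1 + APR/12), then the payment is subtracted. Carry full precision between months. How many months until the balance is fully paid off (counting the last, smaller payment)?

75 months

Monthly rate r = 18.6%/12 = 1.55% = 0.0155.
While 3% of the post-interest balance exceeds €40.00, each month B ← (B·(1+r))·(1 − 0.03), i.e. B shrinks by the factor (1+r)·0.97 = 0.98503.
This holds for months 1–29. Entering month 30 the balance is €1,301.64; 3% of the post-interest balance is now below €40.00, so the flat €40.00 minimum applies from here.
From month 30 a fixed €40.00 at rate r clears €1,301.64 in 46 more payments. Total: 29 + 46 = 75 months.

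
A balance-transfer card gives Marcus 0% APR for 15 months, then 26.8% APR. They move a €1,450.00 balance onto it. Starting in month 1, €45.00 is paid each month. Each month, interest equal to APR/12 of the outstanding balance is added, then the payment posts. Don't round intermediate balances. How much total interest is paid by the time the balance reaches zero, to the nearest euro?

€214

Promo months 1–15 at r₀ = 0%/12 = 0; months 16+ at r₁ = 26.8%/12 = 0.0223333.
After month 15 (no interest yet): B = €1,450.00 − 15·€45.00 = €775.00.
Then at r₁ with €45.00/mo: n₂ = −ln(1 − r₁·B/P)/ln(1+r₁) ≈ 21.98 → 22 more payments.
Total paid = 36·€45.00 + €44.20 = €1,664.20; interest = €1,664.20 − €1,450.00 = €214.20.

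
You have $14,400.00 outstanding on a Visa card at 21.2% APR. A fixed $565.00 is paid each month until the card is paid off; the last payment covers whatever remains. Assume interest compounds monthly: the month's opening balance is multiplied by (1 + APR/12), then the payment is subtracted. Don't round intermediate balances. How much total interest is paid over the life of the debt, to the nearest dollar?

$4,904

Monthly rate r = 21.2%/12 = 1.76667% = 0.0176667.
Payoff takes n = ⌈−ln(1 − rB₀/P)/ln(1+r)⌉ = ⌈34.165⌉ = 35 payments; the last is $94.16.
Total paid = 34·$565.00 + $94.16 = $19,304.16.
Total interest = total paid − principal = $19,304.16 − $14,400.00 = $4,904.16.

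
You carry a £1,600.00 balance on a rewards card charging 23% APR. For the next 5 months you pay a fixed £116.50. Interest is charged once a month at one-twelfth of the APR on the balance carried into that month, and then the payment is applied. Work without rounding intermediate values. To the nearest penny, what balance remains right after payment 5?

Monthly rate r = 23%/12 = 1.91667% = 0.0191667.
Each month: B ← B·(1+r) − £116.50.
Month 1: interest £30.67; balance after payment £1,514.17.
Month 2: interest £29.02; balance after payment £1,426.69.
Month 3: interest £27.34; balance after payment £1,337.53.
Month 4: interest £25.64; balance after payment £1,246.67.
Month 5: interest £23.89; balance after payment £1,154.06.

£1,154.06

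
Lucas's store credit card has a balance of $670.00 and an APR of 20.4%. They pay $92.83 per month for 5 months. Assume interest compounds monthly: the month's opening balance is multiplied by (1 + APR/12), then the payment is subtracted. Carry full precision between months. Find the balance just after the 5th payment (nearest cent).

$248.72

Monthly rate r = 20.4%/12 = 1.7% = 0.017.
Each month: B ← B·(1+r) − $92.83.
Month 1: interest $11.39; balance after payment $588.56.
Month 2: interest $10.01; balance after payment $505.74.
Month 3: interest $8.60; balance after payment $421.50.
Month 4: interest $7.17; balance after payment $335.84.
Month 5: interest $5.71; balance after payment $248.72.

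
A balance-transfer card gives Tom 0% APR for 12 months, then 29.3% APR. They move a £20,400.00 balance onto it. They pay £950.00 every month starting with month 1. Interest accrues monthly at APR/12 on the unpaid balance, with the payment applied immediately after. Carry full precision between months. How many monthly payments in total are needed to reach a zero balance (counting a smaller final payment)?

Promo months 1–12 at r₀ = 0%/12 = 0; months 13+ at r₁ = 29.3%/12 = 0.0244167.
After month 12 (no interest yet): B = £20,400.00 − 12·£950.00 = £9,000.00.
Then at r₁ with £950.00/mo: n₂ = −ln(1 − r₁·B/P)/ln(1+r₁) ≈ 10.91 → 11 more payments.

23 payments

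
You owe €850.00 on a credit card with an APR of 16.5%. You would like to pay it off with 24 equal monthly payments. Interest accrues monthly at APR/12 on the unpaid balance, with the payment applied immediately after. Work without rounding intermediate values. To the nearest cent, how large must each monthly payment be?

Monthly rate r = 16.5%/12 = 1.375% = 0.01375.
Level-payment amortization: P = B₀·r / (1 − (1+r)^(−n)) = 850.00·0.01375 / (1 − 1.01375^(−24)).
Denominator 1 − (1+r)^(−24) = 0.279458189.
P = 11.6875 / 0.279458189 ≈ 41.82.

€41.82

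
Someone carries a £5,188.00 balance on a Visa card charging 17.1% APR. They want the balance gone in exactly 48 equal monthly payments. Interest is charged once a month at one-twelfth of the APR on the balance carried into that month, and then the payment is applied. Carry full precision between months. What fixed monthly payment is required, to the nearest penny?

£149.97

Monthly rate r = 17.1%/12 = 1.425% = 0.01425.
Level-payment amortization: P = B₀·r / (1 − (1+r)^(−n)) = 5188.00·0.01425 / (1 − 1.01425^(−48)).
Denominator 1 − (1+r)^(−48) = 0.492963512.
P = 73.929 / 0.492963512 ≈ 149.97.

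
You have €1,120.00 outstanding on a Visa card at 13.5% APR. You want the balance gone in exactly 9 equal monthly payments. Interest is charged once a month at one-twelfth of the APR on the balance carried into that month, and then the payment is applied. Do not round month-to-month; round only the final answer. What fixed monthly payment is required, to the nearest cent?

€131.55

Monthly rate r = 13.5%/12 = 1.125% = 0.01125.
Level-payment amortization: P = B₀·r / (1 − (1+r)^(−n)) = 1120.00·0.01125 / (1 − 1.01125^(−9)).
Denominator 1 − (1+r)^(−9) = 0.0957819162.
P = 12.6 / 0.0957819162 ≈ 131.55.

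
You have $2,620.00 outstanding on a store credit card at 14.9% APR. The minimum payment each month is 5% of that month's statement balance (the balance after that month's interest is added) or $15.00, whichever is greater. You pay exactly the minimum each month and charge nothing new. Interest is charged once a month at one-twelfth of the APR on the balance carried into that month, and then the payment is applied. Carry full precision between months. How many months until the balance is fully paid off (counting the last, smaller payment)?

79 months

Monthly rate r = 14.9%/12 = 1.24167% = 0.0124167.
While 5% of the post-interest balance exceeds $15.00, each month B ← (B·(1+r))·(1 − 0.05), i.e. B shrinks by the factor (1+r)·0.95 = 0.9618.
This holds for months 1–56. Entering month 57 the balance is $295.76; 5% of the post-interest balance is now below $15.00, so the flat $15.00 minimum applies from here.
From month 57 a fixed $15.00 at rate r clears $295.76 in 23 more payments. Total: 56 + 23 = 79 months.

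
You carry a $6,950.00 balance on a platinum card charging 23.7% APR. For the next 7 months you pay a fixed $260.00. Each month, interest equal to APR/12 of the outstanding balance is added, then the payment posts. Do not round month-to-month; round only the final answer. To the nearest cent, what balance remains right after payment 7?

$6,038.22

Monthly rate r = 23.7%/12 = 1.975% = 0.01975.
Each month: B ← B·(1+r) − $260.00.
Month 1: interest $137.26; balance after payment $6,827.26.
Month 2: interest $134.84; balance after payment $6,702.10.
Month 3: interest $132.37; balance after payment $6,574.47.
Month 4: interest $129.85; balance after payment $6,444.31.
Month 5: interest $127.28; balance after payment $6,311.59.
Month 6: interest $124.65; balance after payment $6,176.24.
Month 7: interest $121.98; balance after payment $6,038.22.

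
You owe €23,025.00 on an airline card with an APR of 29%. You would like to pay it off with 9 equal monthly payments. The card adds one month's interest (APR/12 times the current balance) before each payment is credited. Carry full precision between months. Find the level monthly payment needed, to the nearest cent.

Monthly rate r = 29%/12 = 2.41667% = 0.0241667.
Level-payment amortization: P = B₀·r / (1 − (1+r)^(−n)) = 23025.00·0.0241667 / (1 − 1.02417^(−9)).
Denominator 1 − (1+r)^(−9) = 0.193388762.
P = 556.438 / 0.193388762 ≈ 2877.30.

€2,877.30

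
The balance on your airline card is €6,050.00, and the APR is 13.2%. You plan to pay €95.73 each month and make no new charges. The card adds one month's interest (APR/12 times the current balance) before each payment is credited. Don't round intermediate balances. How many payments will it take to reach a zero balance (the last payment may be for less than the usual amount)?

Monthly rate r = 13.2%/12 = 1.1% = 0.011.
Recurrence: B ← B·(1+r) − €95.73.
Month 1: interest €66.55; balance after payment €6,020.82.
Month 2: interest €66.23; balance after payment €5,991.32.
Closed form: n = −ln(1 − rB₀/P)/ln(1+r) = −ln(0.30482)/ln(1.011) ≈ 108.597, so the balance reaches zero during payment 109.

109 payments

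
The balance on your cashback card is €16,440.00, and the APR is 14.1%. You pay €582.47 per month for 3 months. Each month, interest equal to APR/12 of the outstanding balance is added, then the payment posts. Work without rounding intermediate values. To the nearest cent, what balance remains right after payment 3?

Monthly rate r = 14.1%/12 = 1.175% = 0.01175.
Each month: B ← B·(1+r) − €582.47.
Month 1: interest €193.17; balance after payment €16,050.70.
Month 2: interest €188.60; balance after payment €15,656.83.
Month 3: interest €183.97; balance after payment €15,258.32.

€15,258.32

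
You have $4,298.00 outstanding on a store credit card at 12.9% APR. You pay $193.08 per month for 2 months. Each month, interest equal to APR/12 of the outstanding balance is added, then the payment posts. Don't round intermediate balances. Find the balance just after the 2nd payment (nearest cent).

Monthly rate r = 12.9%/12 = 1.075% = 0.01075.
Each month: B ← B·(1+r) − $193.08.
Month 1: interest $46.20; balance after payment $4,151.12.
Month 2: interest $44.62; balance after payment $4,002.67.

$4,002.67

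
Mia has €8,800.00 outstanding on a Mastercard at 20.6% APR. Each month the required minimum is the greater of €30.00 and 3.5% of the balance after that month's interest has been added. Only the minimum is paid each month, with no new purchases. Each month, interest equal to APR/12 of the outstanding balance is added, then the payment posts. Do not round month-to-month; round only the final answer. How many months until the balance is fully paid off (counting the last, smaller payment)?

165 months

Monthly rate r = 20.6%/12 = 1.71667% = 0.0171667.
While 3.5% of the post-interest balance exceeds €30.00, each month B ← (B·(1+r))·(1 − 0.035), i.e. B shrinks by the factor (1+r)·0.965 = 0.98157.
This holds for months 1–127. Entering month 128 the balance is €828.42; 3.5% of the post-interest balance is now below €30.00, so the flat €30.00 minimum applies from here.
From month 128 a fixed €30.00 at rate r clears €828.42 in 38 more payments. Total: 127 + 38 = 165 months.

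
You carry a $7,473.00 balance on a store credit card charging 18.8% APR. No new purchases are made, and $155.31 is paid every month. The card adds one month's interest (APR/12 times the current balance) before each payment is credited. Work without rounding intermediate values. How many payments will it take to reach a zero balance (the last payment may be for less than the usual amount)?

Monthly rate r = 18.8%/12 = 1.56667% = 0.0156667.
Recurrence: B ← B·(1+r) − $155.31.
Month 1: interest $117.08; balance after payment $7,434.77.
Month 2: interest $116.48; balance after payment $7,395.94.
Closed form: n = −ln(1 − rB₀/P)/ln(1+r) = −ln(0.24617)/ln(1.01567) ≈ 90.171, so the balance reaches zero during payment 91.

91 payments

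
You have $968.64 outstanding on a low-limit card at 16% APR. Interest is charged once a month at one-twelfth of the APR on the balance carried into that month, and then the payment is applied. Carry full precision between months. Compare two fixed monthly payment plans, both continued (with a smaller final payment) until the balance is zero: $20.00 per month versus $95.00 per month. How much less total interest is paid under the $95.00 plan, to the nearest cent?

Monthly rate r = 16%/12 = 1.33333% = 0.0133333.
At $20.00/mo: n = ⌈−ln(1 − rB₀/P)/ln(1+r)⌉ = 79 payments (last $7.06); total interest = total paid − $968.64 = $598.42.
At $95.00/mo: 12 payments (last $3.08); total interest $79.44.
Interest saved = $598.42 − $79.44 = $518.98.

$518.98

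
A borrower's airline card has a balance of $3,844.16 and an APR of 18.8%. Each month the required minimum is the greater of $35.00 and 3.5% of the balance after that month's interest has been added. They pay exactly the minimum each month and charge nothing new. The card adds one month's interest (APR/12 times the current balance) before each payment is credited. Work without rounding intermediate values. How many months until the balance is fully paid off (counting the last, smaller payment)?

Monthly rate r = 18.8%/12 = 1.56667% = 0.0156667.
While 3.5% of the post-interest balance exceeds $35.00, each month B ← (B·(1+r))·(1 − 0.035), i.e. B shrinks by the factor (1+r)·0.965 = 0.98012.
This holds for months 1–68. Entering month 69 the balance is $981.16; 3.5% of the post-interest balance is now below $35.00, so the flat $35.00 minimum applies from here.
From month 69 a fixed $35.00 at rate r clears $981.16 in 38 more payments. Total: 68 + 38 = 106 months.

106 months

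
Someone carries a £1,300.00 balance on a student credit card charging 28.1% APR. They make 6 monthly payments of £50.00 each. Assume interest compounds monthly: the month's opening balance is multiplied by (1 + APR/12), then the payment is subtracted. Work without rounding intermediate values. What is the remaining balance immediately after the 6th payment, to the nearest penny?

£1,175.56

Monthly rate r = 28.1%/12 = 2.34167% = 0.0234167.
Each month: B ← B·(1+r) − £50.00.
Month 1: interest £30.44; balance after payment £1,280.44.
Month 2: interest £29.98; balance after payment £1,260.43.
Month 3: interest £29.51; balance after payment £1,239.94.
Month 4: interest £29.04; balance after payment £1,218.98.
Month 5: interest £28.54; balance after payment £1,197.52.
Month 6: interest £28.04; balance after payment £1,175.56.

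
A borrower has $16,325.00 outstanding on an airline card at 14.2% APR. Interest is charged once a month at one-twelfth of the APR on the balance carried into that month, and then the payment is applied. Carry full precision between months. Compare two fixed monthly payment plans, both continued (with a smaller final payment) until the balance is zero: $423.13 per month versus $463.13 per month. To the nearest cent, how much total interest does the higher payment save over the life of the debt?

$684.17

Monthly rate r = 14.2%/12 = 1.18333% = 0.0118333.
At $423.13/mo: n = ⌈−ln(1 − rB₀/P)/ln(1+r)⌉ = 52 payments (last $354.87); total interest = total paid − $16,325.00 = $5,609.50.
At $463.13/mo: 46 payments (last $409.48); total interest $4,925.33.
Interest saved = $5,609.50 − $4,925.33 = $684.17.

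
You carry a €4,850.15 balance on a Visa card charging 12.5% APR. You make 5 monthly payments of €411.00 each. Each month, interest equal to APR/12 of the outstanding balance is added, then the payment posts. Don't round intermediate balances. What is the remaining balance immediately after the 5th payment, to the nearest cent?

€3,009.82

Monthly rate r = 12.5%/12 = 1.04167% = 0.0104167.
Each month: B ← B·(1+r) − €411.00.
Month 1: interest €50.52; balance after payment €4,489.67.
Month 2: interest €46.77; balance after payment €4,125.44.
Month 3: interest €42.97; balance after payment €3,757.41.
Month 4: interest €39.14; balance after payment €3,385.55.
Month 5: interest €35.27; balance after payment €3,009.82.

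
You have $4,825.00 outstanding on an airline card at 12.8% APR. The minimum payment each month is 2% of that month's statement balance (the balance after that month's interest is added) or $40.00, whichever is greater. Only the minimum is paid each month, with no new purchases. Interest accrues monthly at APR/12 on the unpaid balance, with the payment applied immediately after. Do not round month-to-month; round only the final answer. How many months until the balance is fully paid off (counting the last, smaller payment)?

Monthly rate r = 12.8%/12 = 1.06667% = 0.0106667.
While 2% of the post-interest balance exceeds $40.00, each month B ← (B·(1+r))·(1 − 0.02), i.e. B shrinks by the factor (1+r)·0.98 = 0.99045.
This holds for months 1–93. Entering month 94 the balance is $1,977.25; 2% of the post-interest balance is now below $40.00, so the flat $40.00 minimum applies from here.
From month 94 a fixed $40.00 at rate r clears $1,977.25 in 71 more payments. Total: 93 + 71 = 164 months.

164 months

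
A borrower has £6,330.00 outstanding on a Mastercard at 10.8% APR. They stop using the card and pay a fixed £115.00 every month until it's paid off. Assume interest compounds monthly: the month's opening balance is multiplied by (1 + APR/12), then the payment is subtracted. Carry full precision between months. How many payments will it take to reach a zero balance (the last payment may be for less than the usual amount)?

Monthly rate r = 10.8%/12 = 0.9% = 0.009.
Recurrence: B ← B·(1+r) − £115.00.
Month 1: interest £56.97; balance after payment £6,271.97.
Month 2: interest £56.45; balance after payment £6,213.42.
Closed form: n = −ln(1 − rB₀/P)/ln(1+r) = −ln(0.50461)/ln(1.009) ≈ 76.338, so the balance reaches zero during payment 77.

77 months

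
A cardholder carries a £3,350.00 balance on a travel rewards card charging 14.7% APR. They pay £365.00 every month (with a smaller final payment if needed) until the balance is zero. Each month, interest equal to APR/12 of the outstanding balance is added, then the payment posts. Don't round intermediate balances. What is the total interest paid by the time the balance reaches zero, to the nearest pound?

Monthly rate r = 14.7%/12 = 1.225% = 0.01225.
Payoff takes n = ⌈−ln(1 − rB₀/P)/ln(1+r)⌉ = ⌈9.796⌉ = 10 payments; the last is £290.83.
Total paid = 9·£365.00 + £290.83 = £3,575.83.
Total interest = total paid − principal = £3,575.83 − £3,350.00 = £225.83.

£226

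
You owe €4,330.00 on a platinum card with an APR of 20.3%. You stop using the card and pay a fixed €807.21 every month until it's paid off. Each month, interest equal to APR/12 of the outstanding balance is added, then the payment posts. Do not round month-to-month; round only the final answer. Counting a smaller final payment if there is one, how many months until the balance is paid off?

Monthly rate r = 20.3%/12 = 1.69167% = 0.0169167.
Recurrence: B ← B·(1+r) − €807.21.
Month 1: interest €73.25; balance after payment €3,596.04.
Month 2: interest €60.83; balance after payment €2,849.66.
Month 3: interest €48.21; balance after payment €2,090.66.
Month 4: interest €35.37; balance after payment €1,318.82.
Month 5: interest €22.31; balance after payment €533.92.
Month 6: interest €9.03; balance after payment €0.00.

6 payments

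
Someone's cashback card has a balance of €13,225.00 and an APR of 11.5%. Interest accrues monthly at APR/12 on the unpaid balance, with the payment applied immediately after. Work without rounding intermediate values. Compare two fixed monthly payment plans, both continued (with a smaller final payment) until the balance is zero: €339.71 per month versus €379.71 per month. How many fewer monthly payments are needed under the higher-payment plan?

6 fewer payments

Monthly rate r = 11.5%/12 = 0.958333% = 0.00958333.
At €339.71/mo: n = ⌈−ln(1 − rB₀/P)/ln(1+r)⌉ = 49 payments (last €325.23); total interest = total paid − €13,225.00 = €3,406.31.
At €379.71/mo: 43 payments (last €221.46); total interest €2,944.28.
Payments saved = 49 − 43 = 6.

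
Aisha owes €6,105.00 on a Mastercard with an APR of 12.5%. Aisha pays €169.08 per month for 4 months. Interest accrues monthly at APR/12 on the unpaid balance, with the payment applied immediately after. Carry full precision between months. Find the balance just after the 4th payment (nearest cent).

€5,676.42

Monthly rate r = 12.5%/12 = 1.04167% = 0.0104167.
Each month: B ← B·(1+r) − €169.08.
Month 1: interest €63.59; balance after payment €5,999.51.
Month 2: interest €62.49; balance after payment €5,892.93.
Month 3: interest €61.38; balance after payment €5,785.23.
Month 4: interest €60.26; balance after payment €5,676.42.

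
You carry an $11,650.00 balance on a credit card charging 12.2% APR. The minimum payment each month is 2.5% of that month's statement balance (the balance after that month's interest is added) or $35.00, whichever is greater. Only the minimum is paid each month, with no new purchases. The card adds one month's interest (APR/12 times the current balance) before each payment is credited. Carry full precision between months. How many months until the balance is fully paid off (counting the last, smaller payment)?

191 months

Monthly rate r = 12.2%/12 = 1.01667% = 0.0101667.
While 2.5% of the post-interest balance exceeds $35.00, each month B ← (B·(1+r))·(1 − 0.025), i.e. B shrinks by the factor (1+r)·0.975 = 0.98491.
This holds for months 1–141. Entering month 142 the balance is $1,365.82; 2.5% of the post-interest balance is now below $35.00, so the flat $35.00 minimum applies from here.
From month 142 a fixed $35.00 at rate r clears $1,365.82 in 50 more payments. Total: 141 + 50 = 191 months.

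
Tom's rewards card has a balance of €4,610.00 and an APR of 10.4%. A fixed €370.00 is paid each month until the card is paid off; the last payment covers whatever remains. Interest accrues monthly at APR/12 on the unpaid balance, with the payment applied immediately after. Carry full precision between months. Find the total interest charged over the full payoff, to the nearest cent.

€289.81

Monthly rate r = 10.4%/12 = 0.866667% = 0.00866667.
Payoff takes n = ⌈−ln(1 − rB₀/P)/ln(1+r)⌉ = ⌈13.242⌉ = 14 payments; the last is €89.81.
Total paid = 13·€370.00 + €89.81 = €4,899.81.
Total interest = total paid − principal = €4,899.81 − €4,610.00 = €289.81.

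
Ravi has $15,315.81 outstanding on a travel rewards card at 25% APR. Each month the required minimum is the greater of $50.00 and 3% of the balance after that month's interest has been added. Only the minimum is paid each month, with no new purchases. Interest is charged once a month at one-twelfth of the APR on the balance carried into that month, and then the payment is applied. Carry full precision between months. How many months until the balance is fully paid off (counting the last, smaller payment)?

283 months

Monthly rate r = 25%/12 = 2.08333% = 0.0208333.
While 3% of the post-interest balance exceeds $50.00, each month B ← (B·(1+r))·(1 − 0.03), i.e. B shrinks by the factor (1+r)·0.97 = 0.99021.
This holds for months 1–228. Entering month 229 the balance is $1,624.80; 3% of the post-interest balance is now below $50.00, so the flat $50.00 minimum applies from here.
From month 229 a fixed $50.00 at rate r clears $1,624.80 in 55 more payments. Total: 228 + 55 = 283 months.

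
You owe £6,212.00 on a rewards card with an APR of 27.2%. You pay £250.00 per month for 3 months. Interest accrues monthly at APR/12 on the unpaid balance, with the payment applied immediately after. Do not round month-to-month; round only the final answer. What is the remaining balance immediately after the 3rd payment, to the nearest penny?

£5,876.93

Monthly rate r = 27.2%/12 = 2.26667% = 0.0226667.
Each month: B ← B·(1+r) − £250.00.
Month 1: interest £140.81; balance after payment £6,102.81.
Month 2: interest £138.33; balance after payment £5,991.14.
Month 3: interest £135.80; balance after payment £5,876.93.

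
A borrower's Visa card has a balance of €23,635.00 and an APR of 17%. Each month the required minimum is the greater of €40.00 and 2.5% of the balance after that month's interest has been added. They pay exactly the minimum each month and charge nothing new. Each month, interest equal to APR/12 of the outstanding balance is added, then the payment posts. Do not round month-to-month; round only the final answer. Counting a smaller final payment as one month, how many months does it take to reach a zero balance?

Monthly rate r = 17%/12 = 1.41667% = 0.0141667.
While 2.5% of the post-interest balance exceeds €40.00, each month B ← (B·(1+r))·(1 − 0.025), i.e. B shrinks by the factor (1+r)·0.975 = 0.98881.
This holds for months 1–241. Entering month 242 the balance is €1,570.42; 2.5% of the post-interest balance is now below €40.00, so the flat €40.00 minimum applies from here.
From month 242 a fixed €40.00 at rate r clears €1,570.42 in 58 more payments. Total: 241 + 58 = 299 months.

299 months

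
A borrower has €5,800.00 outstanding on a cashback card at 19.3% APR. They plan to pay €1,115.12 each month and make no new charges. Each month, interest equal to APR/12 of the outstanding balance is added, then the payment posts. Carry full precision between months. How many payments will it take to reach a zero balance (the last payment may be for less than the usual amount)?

Monthly rate r = 19.3%/12 = 1.60833% = 0.0160833.
Recurrence: B ← B·(1+r) − €1,115.12.
Month 1: interest €93.28; balance after payment €4,778.16.
Month 2: interest €76.85; balance after payment €3,739.89.
Month 3: interest €60.15; balance after payment €2,684.92.
Month 4: interest €43.18; balance after payment €1,612.98.
Month 5: interest €25.94; balance after payment €523.81.
Month 6: interest €8.42; balance after payment €0.00.

6 months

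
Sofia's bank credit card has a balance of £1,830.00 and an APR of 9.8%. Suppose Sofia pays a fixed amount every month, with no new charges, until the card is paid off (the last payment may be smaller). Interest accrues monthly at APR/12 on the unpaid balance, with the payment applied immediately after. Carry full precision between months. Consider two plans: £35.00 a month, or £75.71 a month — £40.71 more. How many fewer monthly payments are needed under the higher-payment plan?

41 fewer payments

Monthly rate r = 9.8%/12 = 0.816667% = 0.00816667.
At £35.00/mo: n = ⌈−ln(1 − rB₀/P)/ln(1+r)⌉ = 69 payments (last £16.35); total interest = total paid − £1,830.00 = £566.35.
At £75.71/mo: 28 payments (last £2.73); total interest £216.90.
Payments saved = 69 − 28 = 41.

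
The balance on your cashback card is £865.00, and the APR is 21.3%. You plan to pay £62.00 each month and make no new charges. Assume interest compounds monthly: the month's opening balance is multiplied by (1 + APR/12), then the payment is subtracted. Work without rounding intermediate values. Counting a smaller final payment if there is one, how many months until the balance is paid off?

17 months

Monthly rate r = 21.3%/12 = 1.775% = 0.01775.
Recurrence: B ← B·(1+r) − £62.00.
Month 1: interest £15.35; balance after payment £818.35.
Month 2: interest £14.53; balance after payment £770.88.
Closed form: n = −ln(1 − rB₀/P)/ln(1+r) = −ln(0.75236)/ln(1.01775) ≈ 16.172, so the balance reaches zero during payment 17.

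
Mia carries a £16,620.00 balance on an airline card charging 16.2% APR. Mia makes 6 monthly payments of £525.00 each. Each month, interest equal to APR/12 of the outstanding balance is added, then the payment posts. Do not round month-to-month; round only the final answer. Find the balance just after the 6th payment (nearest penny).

£14,754.24

Monthly rate r = 16.2%/12 = 1.35% = 0.0135.
Each month: B ← B·(1+r) − £525.00.
Month 1: interest £224.37; balance after payment £16,319.37.
Month 2: interest £220.31; balance after payment £16,014.68.
Month 3: interest £216.20; balance after payment £15,705.88.
Month 4: interest £212.03; balance after payment £15,392.91.
Month 5: interest £207.80; balance after payment £15,075.71.
Month 6: interest £203.52; balance after payment £14,754.24.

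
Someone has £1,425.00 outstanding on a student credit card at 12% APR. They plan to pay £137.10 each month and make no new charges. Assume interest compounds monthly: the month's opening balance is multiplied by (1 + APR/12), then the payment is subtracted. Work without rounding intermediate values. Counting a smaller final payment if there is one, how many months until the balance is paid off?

Monthly rate r = 12%/12 = 1% = 0.01.
Recurrence: B ← B·(1+r) − £137.10.
Month 1: interest £14.25; balance after payment £1,302.15.
Month 2: interest £13.02; balance after payment £1,178.07.
Closed form: n = −ln(1 − rB₀/P)/ln(1+r) = −ln(0.89606)/ln(1.01) ≈ 11.029, so the balance reaches zero during payment 12.

12 payments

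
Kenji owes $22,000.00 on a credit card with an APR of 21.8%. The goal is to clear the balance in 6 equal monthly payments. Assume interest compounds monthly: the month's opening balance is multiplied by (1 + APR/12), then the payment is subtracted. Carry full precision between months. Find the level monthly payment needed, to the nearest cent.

$3,903.30

Monthly rate r = 21.8%/12 = 1.81667% = 0.0181667.
Level-payment amortization: P = B₀·r / (1 − (1+r)^(−n)) = 22000.00·0.0181667 / (1 − 1.01817^(−6)).
Denominator 1 − (1+r)^(−6) = 0.102391924.
P = 399.667 / 0.102391924 ≈ 3903.30.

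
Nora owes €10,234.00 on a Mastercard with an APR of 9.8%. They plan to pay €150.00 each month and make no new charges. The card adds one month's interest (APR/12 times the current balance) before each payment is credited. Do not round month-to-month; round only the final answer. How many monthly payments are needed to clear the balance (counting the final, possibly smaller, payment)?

101 payments

Monthly rate r = 9.8%/12 = 0.816667% = 0.00816667.
Recurrence: B ← B·(1+r) − €150.00.
Month 1: interest €83.58; balance after payment €10,167.58.
Month 2: interest €83.04; balance after payment €10,100.61.
Closed form: n = −ln(1 − rB₀/P)/ln(1+r) = −ln(0.44282)/ln(1.00817) ≈ 100.154, so the balance reaches zero during payment 101.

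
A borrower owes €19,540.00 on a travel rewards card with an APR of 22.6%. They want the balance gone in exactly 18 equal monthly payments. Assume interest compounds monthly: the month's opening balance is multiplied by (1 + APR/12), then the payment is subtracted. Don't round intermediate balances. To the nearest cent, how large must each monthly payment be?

€1,290.03

Monthly rate r = 22.6%/12 = 1.88333% = 0.0188333.
Level-payment amortization: P = B₀·r / (1 − (1+r)^(−n)) = 19540.00·0.0188333 / (1 − 1.01883^(−18)).
Denominator 1 − (1+r)^(−18) = 0.285267743.
P = 368.003 / 0.285267743 ≈ 1290.03.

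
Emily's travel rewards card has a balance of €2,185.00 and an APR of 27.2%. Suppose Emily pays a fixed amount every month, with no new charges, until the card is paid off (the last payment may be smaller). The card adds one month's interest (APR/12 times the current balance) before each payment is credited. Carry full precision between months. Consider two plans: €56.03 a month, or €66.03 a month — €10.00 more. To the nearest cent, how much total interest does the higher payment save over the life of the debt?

Monthly rate r = 27.2%/12 = 2.26667% = 0.0226667.
At €56.03/mo: n = ⌈−ln(1 − rB₀/P)/ln(1+r)⌉ = 97 payments (last €4.72); total interest = total paid − €2,185.00 = €3,198.60.
At €66.03/mo: 62 payments (last €57.00); total interest €1,899.83.
Interest saved = €3,198.60 − €1,899.83 = €1,298.77.

€1,298.77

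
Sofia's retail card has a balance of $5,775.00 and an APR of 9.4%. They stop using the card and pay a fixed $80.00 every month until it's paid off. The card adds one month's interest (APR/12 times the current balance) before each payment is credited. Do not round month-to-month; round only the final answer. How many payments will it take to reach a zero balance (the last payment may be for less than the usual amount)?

107 payments

Monthly rate r = 9.4%/12 = 0.783333% = 0.00783333.
Recurrence: B ← B·(1+r) − $80.00.
Month 1: interest $45.24; balance after payment $5,740.24.
Month 2: interest $44.97; balance after payment $5,705.20.
Closed form: n = −ln(1 − rB₀/P)/ln(1+r) = −ln(0.43453)/ln(1.00783) ≈ 106.819, so the balance reaches zero during payment 107.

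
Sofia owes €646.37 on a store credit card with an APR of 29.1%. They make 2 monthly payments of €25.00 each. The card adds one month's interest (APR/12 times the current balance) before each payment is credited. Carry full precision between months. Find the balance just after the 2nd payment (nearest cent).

€627.49

Monthly rate r = 29.1%/12 = 2.425% = 0.02425.
Each month: B ← B·(1+r) − €25.00.
Month 1: interest €15.67; balance after payment €637.04.
Month 2: interest €15.45; balance after payment €627.49.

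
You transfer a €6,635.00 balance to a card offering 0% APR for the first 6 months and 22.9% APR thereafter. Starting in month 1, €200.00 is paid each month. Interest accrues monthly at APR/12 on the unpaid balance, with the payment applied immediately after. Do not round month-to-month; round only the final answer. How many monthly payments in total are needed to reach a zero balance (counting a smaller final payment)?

Promo months 1–6 at r₀ = 0%/12 = 0; months 7+ at r₁ = 22.9%/12 = 0.0190833.
After month 6 (no interest yet): B = €6,635.00 − 6·€200.00 = €5,435.00.
Then at r₁ with €200.00/mo: n₂ = −ln(1 − r₁·B/P)/ln(1+r₁) ≈ 38.67 → 39 more payments.

45 payments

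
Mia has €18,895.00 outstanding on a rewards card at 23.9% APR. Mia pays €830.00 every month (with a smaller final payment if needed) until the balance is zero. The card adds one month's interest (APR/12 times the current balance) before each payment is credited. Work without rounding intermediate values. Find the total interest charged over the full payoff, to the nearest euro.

€6,530

Monthly rate r = 23.9%/12 = 1.99167% = 0.0199167.
Payoff takes n = ⌈−ln(1 − rB₀/P)/ln(1+r)⌉ = ⌈30.630⌉ = 31 payments; the last is €524.54.
Total paid = 30·€830.00 + €524.54 = €25,424.54.
Total interest = total paid − principal = €25,424.54 − €18,895.00 = €6,529.54.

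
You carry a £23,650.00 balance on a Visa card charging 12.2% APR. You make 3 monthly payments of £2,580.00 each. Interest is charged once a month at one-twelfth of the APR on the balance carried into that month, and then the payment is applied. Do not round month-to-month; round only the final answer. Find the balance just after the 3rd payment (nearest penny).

£16,559.73

Monthly rate r = 12.2%/12 = 1.01667% = 0.0101667.
Each month: B ← B·(1+r) − £2,580.00.
Month 1: interest £240.44; balance after payment £21,310.44.
Month 2: interest £216.66; balance after payment £18,947.10.
Month 3: interest £192.63; balance after payment £16,559.73.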